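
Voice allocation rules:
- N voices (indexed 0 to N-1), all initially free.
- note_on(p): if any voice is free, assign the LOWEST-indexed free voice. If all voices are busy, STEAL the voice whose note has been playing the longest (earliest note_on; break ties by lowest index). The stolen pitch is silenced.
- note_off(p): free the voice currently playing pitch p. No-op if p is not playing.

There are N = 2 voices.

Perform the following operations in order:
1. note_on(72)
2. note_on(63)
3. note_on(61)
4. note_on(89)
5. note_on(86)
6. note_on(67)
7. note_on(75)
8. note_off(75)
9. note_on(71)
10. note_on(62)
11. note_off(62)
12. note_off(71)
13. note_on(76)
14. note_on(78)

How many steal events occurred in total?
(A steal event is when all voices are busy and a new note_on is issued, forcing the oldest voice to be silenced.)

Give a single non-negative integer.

Op 1: note_on(72): voice 0 is free -> assigned | voices=[72 -]
Op 2: note_on(63): voice 1 is free -> assigned | voices=[72 63]
Op 3: note_on(61): all voices busy, STEAL voice 0 (pitch 72, oldest) -> assign | voices=[61 63]
Op 4: note_on(89): all voices busy, STEAL voice 1 (pitch 63, oldest) -> assign | voices=[61 89]
Op 5: note_on(86): all voices busy, STEAL voice 0 (pitch 61, oldest) -> assign | voices=[86 89]
Op 6: note_on(67): all voices busy, STEAL voice 1 (pitch 89, oldest) -> assign | voices=[86 67]
Op 7: note_on(75): all voices busy, STEAL voice 0 (pitch 86, oldest) -> assign | voices=[75 67]
Op 8: note_off(75): free voice 0 | voices=[- 67]
Op 9: note_on(71): voice 0 is free -> assigned | voices=[71 67]
Op 10: note_on(62): all voices busy, STEAL voice 1 (pitch 67, oldest) -> assign | voices=[71 62]
Op 11: note_off(62): free voice 1 | voices=[71 -]
Op 12: note_off(71): free voice 0 | voices=[- -]
Op 13: note_on(76): voice 0 is free -> assigned | voices=[76 -]
Op 14: note_on(78): voice 1 is free -> assigned | voices=[76 78]

Answer: 6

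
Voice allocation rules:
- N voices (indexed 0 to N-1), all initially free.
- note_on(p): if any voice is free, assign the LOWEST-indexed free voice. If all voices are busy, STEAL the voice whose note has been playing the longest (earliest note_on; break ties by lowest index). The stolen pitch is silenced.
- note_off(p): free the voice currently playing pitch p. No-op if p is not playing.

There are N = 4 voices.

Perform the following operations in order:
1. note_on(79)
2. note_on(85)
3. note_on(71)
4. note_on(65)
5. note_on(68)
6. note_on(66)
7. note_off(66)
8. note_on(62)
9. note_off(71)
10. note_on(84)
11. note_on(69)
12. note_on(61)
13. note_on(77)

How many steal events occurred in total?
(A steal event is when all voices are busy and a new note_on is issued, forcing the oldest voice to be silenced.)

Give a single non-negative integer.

Answer: 5

Derivation:
Op 1: note_on(79): voice 0 is free -> assigned | voices=[79 - - -]
Op 2: note_on(85): voice 1 is free -> assigned | voices=[79 85 - -]
Op 3: note_on(71): voice 2 is free -> assigned | voices=[79 85 71 -]
Op 4: note_on(65): voice 3 is free -> assigned | voices=[79 85 71 65]
Op 5: note_on(68): all voices busy, STEAL voice 0 (pitch 79, oldest) -> assign | voices=[68 85 71 65]
Op 6: note_on(66): all voices busy, STEAL voice 1 (pitch 85, oldest) -> assign | voices=[68 66 71 65]
Op 7: note_off(66): free voice 1 | voices=[68 - 71 65]
Op 8: note_on(62): voice 1 is free -> assigned | voices=[68 62 71 65]
Op 9: note_off(71): free voice 2 | voices=[68 62 - 65]
Op 10: note_on(84): voice 2 is free -> assigned | voices=[68 62 84 65]
Op 11: note_on(69): all voices busy, STEAL voice 3 (pitch 65, oldest) -> assign | voices=[68 62 84 69]
Op 12: note_on(61): all voices busy, STEAL voice 0 (pitch 68, oldest) -> assign | voices=[61 62 84 69]
Op 13: note_on(77): all voices busy, STEAL voice 1 (pitch 62, oldest) -> assign | voices=[61 77 84 69]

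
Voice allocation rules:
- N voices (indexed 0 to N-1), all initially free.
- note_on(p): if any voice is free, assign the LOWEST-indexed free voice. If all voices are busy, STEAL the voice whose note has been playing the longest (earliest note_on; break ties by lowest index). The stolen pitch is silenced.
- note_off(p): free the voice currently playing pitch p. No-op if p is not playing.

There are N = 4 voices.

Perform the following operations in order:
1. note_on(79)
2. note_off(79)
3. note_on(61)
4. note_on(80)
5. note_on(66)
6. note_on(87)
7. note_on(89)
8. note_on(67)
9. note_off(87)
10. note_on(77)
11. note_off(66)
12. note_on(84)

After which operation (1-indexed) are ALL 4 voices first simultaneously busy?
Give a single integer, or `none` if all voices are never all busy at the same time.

Answer: 6

Derivation:
Op 1: note_on(79): voice 0 is free -> assigned | voices=[79 - - -]
Op 2: note_off(79): free voice 0 | voices=[- - - -]
Op 3: note_on(61): voice 0 is free -> assigned | voices=[61 - - -]
Op 4: note_on(80): voice 1 is free -> assigned | voices=[61 80 - -]
Op 5: note_on(66): voice 2 is free -> assigned | voices=[61 80 66 -]
Op 6: note_on(87): voice 3 is free -> assigned | voices=[61 80 66 87]
Op 7: note_on(89): all voices busy, STEAL voice 0 (pitch 61, oldest) -> assign | voices=[89 80 66 87]
Op 8: note_on(67): all voices busy, STEAL voice 1 (pitch 80, oldest) -> assign | voices=[89 67 66 87]
Op 9: note_off(87): free voice 3 | voices=[89 67 66 -]
Op 10: note_on(77): voice 3 is free -> assigned | voices=[89 67 66 77]
Op 11: note_off(66): free voice 2 | voices=[89 67 - 77]
Op 12: note_on(84): voice 2 is free -> assigned | voices=[89 67 84 77]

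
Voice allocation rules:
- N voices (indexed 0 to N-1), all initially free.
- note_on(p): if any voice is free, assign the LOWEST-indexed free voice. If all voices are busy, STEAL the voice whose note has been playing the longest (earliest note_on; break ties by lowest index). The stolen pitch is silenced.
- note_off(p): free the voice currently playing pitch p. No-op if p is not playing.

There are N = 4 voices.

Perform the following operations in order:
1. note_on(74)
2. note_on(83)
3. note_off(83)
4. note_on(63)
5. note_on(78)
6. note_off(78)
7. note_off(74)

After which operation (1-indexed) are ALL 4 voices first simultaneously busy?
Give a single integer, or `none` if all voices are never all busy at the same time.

Op 1: note_on(74): voice 0 is free -> assigned | voices=[74 - - -]
Op 2: note_on(83): voice 1 is free -> assigned | voices=[74 83 - -]
Op 3: note_off(83): free voice 1 | voices=[74 - - -]
Op 4: note_on(63): voice 1 is free -> assigned | voices=[74 63 - -]
Op 5: note_on(78): voice 2 is free -> assigned | voices=[74 63 78 -]
Op 6: note_off(78): free voice 2 | voices=[74 63 - -]
Op 7: note_off(74): free voice 0 | voices=[- 63 - -]

Answer: none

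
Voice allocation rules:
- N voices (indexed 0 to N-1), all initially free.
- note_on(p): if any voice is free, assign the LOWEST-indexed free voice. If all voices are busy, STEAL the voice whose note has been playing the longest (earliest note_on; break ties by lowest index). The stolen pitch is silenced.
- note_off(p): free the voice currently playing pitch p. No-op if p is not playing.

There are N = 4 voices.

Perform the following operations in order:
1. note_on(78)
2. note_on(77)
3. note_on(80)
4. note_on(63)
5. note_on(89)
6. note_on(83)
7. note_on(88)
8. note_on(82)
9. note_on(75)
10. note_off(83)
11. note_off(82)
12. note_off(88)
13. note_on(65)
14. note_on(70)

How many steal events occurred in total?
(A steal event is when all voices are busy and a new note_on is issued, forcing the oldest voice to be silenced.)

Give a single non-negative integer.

Op 1: note_on(78): voice 0 is free -> assigned | voices=[78 - - -]
Op 2: note_on(77): voice 1 is free -> assigned | voices=[78 77 - -]
Op 3: note_on(80): voice 2 is free -> assigned | voices=[78 77 80 -]
Op 4: note_on(63): voice 3 is free -> assigned | voices=[78 77 80 63]
Op 5: note_on(89): all voices busy, STEAL voice 0 (pitch 78, oldest) -> assign | voices=[89 77 80 63]
Op 6: note_on(83): all voices busy, STEAL voice 1 (pitch 77, oldest) -> assign | voices=[89 83 80 63]
Op 7: note_on(88): all voices busy, STEAL voice 2 (pitch 80, oldest) -> assign | voices=[89 83 88 63]
Op 8: note_on(82): all voices busy, STEAL voice 3 (pitch 63, oldest) -> assign | voices=[89 83 88 82]
Op 9: note_on(75): all voices busy, STEAL voice 0 (pitch 89, oldest) -> assign | voices=[75 83 88 82]
Op 10: note_off(83): free voice 1 | voices=[75 - 88 82]
Op 11: note_off(82): free voice 3 | voices=[75 - 88 -]
Op 12: note_off(88): free voice 2 | voices=[75 - - -]
Op 13: note_on(65): voice 1 is free -> assigned | voices=[75 65 - -]
Op 14: note_on(70): voice 2 is free -> assigned | voices=[75 65 70 -]

Answer: 5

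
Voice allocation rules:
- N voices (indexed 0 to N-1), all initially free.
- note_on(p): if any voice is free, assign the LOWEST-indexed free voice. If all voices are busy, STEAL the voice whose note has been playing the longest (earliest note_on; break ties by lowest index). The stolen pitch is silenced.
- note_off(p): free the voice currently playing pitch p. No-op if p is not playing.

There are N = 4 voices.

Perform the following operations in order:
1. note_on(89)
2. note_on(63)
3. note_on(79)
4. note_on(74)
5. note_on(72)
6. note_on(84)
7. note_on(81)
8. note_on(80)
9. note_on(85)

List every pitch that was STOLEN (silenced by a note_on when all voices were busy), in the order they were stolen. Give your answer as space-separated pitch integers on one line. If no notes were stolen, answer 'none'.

Answer: 89 63 79 74 72

Derivation:
Op 1: note_on(89): voice 0 is free -> assigned | voices=[89 - - -]
Op 2: note_on(63): voice 1 is free -> assigned | voices=[89 63 - -]
Op 3: note_on(79): voice 2 is free -> assigned | voices=[89 63 79 -]
Op 4: note_on(74): voice 3 is free -> assigned | voices=[89 63 79 74]
Op 5: note_on(72): all voices busy, STEAL voice 0 (pitch 89, oldest) -> assign | voices=[72 63 79 74]
Op 6: note_on(84): all voices busy, STEAL voice 1 (pitch 63, oldest) -> assign | voices=[72 84 79 74]
Op 7: note_on(81): all voices busy, STEAL voice 2 (pitch 79, oldest) -> assign | voices=[72 84 81 74]
Op 8: note_on(80): all voices busy, STEAL voice 3 (pitch 74, oldest) -> assign | voices=[72 84 81 80]
Op 9: note_on(85): all voices busy, STEAL voice 0 (pitch 72, oldest) -> assign | voices=[85 84 81 80]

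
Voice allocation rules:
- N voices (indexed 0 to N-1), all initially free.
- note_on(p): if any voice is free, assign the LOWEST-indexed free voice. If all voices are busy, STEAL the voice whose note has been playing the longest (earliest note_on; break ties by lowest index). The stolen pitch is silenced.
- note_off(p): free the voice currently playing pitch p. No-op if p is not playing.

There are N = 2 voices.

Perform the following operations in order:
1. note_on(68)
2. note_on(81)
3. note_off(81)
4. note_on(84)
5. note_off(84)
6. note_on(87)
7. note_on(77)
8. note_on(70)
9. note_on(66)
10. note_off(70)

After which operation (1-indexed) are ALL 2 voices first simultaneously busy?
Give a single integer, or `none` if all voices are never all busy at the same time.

Op 1: note_on(68): voice 0 is free -> assigned | voices=[68 -]
Op 2: note_on(81): voice 1 is free -> assigned | voices=[68 81]
Op 3: note_off(81): free voice 1 | voices=[68 -]
Op 4: note_on(84): voice 1 is free -> assigned | voices=[68 84]
Op 5: note_off(84): free voice 1 | voices=[68 -]
Op 6: note_on(87): voice 1 is free -> assigned | voices=[68 87]
Op 7: note_on(77): all voices busy, STEAL voice 0 (pitch 68, oldest) -> assign | voices=[77 87]
Op 8: note_on(70): all voices busy, STEAL voice 1 (pitch 87, oldest) -> assign | voices=[77 70]
Op 9: note_on(66): all voices busy, STEAL voice 0 (pitch 77, oldest) -> assign | voices=[66 70]
Op 10: note_off(70): free voice 1 | voices=[66 -]

Answer: 2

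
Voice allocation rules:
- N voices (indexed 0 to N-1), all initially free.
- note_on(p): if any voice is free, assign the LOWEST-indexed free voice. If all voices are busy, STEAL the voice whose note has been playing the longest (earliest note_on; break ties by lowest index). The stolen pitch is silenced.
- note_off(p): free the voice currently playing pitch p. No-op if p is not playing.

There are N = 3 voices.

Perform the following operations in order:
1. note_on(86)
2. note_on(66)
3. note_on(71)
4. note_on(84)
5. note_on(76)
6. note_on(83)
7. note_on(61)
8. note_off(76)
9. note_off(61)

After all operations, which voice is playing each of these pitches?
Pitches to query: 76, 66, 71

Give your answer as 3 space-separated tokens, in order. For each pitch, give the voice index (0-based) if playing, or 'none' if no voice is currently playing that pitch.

Op 1: note_on(86): voice 0 is free -> assigned | voices=[86 - -]
Op 2: note_on(66): voice 1 is free -> assigned | voices=[86 66 -]
Op 3: note_on(71): voice 2 is free -> assigned | voices=[86 66 71]
Op 4: note_on(84): all voices busy, STEAL voice 0 (pitch 86, oldest) -> assign | voices=[84 66 71]
Op 5: note_on(76): all voices busy, STEAL voice 1 (pitch 66, oldest) -> assign | voices=[84 76 71]
Op 6: note_on(83): all voices busy, STEAL voice 2 (pitch 71, oldest) -> assign | voices=[84 76 83]
Op 7: note_on(61): all voices busy, STEAL voice 0 (pitch 84, oldest) -> assign | voices=[61 76 83]
Op 8: note_off(76): free voice 1 | voices=[61 - 83]
Op 9: note_off(61): free voice 0 | voices=[- - 83]

Answer: none none none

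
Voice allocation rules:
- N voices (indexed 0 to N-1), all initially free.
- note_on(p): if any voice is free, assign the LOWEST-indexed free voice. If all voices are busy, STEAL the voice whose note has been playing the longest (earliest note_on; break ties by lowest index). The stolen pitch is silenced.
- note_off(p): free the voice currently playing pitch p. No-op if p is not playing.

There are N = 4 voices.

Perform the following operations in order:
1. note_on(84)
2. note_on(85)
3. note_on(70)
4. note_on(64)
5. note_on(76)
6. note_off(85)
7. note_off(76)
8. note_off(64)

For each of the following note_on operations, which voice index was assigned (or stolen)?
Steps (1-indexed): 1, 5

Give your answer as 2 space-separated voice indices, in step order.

Answer: 0 0

Derivation:
Op 1: note_on(84): voice 0 is free -> assigned | voices=[84 - - -]
Op 2: note_on(85): voice 1 is free -> assigned | voices=[84 85 - -]
Op 3: note_on(70): voice 2 is free -> assigned | voices=[84 85 70 -]
Op 4: note_on(64): voice 3 is free -> assigned | voices=[84 85 70 64]
Op 5: note_on(76): all voices busy, STEAL voice 0 (pitch 84, oldest) -> assign | voices=[76 85 70 64]
Op 6: note_off(85): free voice 1 | voices=[76 - 70 64]
Op 7: note_off(76): free voice 0 | voices=[- - 70 64]
Op 8: note_off(64): free voice 3 | voices=[- - 70 -]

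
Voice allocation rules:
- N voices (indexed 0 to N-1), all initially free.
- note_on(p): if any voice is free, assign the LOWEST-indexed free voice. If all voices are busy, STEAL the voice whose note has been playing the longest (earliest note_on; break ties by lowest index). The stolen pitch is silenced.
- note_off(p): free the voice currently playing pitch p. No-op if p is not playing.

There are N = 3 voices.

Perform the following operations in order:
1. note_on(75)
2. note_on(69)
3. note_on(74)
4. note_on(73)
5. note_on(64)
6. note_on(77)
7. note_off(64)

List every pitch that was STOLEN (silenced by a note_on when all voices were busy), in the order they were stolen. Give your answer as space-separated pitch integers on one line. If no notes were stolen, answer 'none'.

Op 1: note_on(75): voice 0 is free -> assigned | voices=[75 - -]
Op 2: note_on(69): voice 1 is free -> assigned | voices=[75 69 -]
Op 3: note_on(74): voice 2 is free -> assigned | voices=[75 69 74]
Op 4: note_on(73): all voices busy, STEAL voice 0 (pitch 75, oldest) -> assign | voices=[73 69 74]
Op 5: note_on(64): all voices busy, STEAL voice 1 (pitch 69, oldest) -> assign | voices=[73 64 74]
Op 6: note_on(77): all voices busy, STEAL voice 2 (pitch 74, oldest) -> assign | voices=[73 64 77]
Op 7: note_off(64): free voice 1 | voices=[73 - 77]

Answer: 75 69 74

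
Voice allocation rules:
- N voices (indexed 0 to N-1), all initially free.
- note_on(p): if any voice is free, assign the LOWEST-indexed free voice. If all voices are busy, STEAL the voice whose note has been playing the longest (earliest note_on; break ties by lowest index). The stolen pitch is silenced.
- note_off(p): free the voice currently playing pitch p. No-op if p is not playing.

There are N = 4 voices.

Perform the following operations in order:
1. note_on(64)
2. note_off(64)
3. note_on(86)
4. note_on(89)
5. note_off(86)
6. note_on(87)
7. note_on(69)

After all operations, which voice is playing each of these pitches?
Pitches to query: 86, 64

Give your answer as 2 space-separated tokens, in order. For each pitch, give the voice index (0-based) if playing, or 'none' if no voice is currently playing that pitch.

Op 1: note_on(64): voice 0 is free -> assigned | voices=[64 - - -]
Op 2: note_off(64): free voice 0 | voices=[- - - -]
Op 3: note_on(86): voice 0 is free -> assigned | voices=[86 - - -]
Op 4: note_on(89): voice 1 is free -> assigned | voices=[86 89 - -]
Op 5: note_off(86): free voice 0 | voices=[- 89 - -]
Op 6: note_on(87): voice 0 is free -> assigned | voices=[87 89 - -]
Op 7: note_on(69): voice 2 is free -> assigned | voices=[87 89 69 -]

Answer: none none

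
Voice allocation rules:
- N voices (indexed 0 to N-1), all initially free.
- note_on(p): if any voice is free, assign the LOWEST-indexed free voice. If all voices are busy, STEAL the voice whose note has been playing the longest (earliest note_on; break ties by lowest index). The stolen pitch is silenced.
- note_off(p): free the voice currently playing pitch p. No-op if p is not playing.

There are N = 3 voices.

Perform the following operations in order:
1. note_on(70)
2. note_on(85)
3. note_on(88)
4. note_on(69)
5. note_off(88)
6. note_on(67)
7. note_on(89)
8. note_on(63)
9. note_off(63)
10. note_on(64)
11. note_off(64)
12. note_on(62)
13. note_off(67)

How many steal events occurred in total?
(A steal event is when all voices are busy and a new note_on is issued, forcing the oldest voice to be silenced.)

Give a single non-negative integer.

Op 1: note_on(70): voice 0 is free -> assigned | voices=[70 - -]
Op 2: note_on(85): voice 1 is free -> assigned | voices=[70 85 -]
Op 3: note_on(88): voice 2 is free -> assigned | voices=[70 85 88]
Op 4: note_on(69): all voices busy, STEAL voice 0 (pitch 70, oldest) -> assign | voices=[69 85 88]
Op 5: note_off(88): free voice 2 | voices=[69 85 -]
Op 6: note_on(67): voice 2 is free -> assigned | voices=[69 85 67]
Op 7: note_on(89): all voices busy, STEAL voice 1 (pitch 85, oldest) -> assign | voices=[69 89 67]
Op 8: note_on(63): all voices busy, STEAL voice 0 (pitch 69, oldest) -> assign | voices=[63 89 67]
Op 9: note_off(63): free voice 0 | voices=[- 89 67]
Op 10: note_on(64): voice 0 is free -> assigned | voices=[64 89 67]
Op 11: note_off(64): free voice 0 | voices=[- 89 67]
Op 12: note_on(62): voice 0 is free -> assigned | voices=[62 89 67]
Op 13: note_off(67): free voice 2 | voices=[62 89 -]

Answer: 3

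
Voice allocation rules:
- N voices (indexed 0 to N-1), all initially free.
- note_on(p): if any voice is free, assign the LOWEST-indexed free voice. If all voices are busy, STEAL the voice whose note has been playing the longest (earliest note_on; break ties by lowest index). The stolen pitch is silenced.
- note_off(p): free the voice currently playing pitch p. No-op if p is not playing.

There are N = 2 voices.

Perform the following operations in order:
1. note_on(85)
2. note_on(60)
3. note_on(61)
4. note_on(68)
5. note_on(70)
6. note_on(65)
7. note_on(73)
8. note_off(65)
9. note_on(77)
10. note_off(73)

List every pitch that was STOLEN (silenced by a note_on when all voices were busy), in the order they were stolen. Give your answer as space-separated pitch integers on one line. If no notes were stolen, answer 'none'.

Op 1: note_on(85): voice 0 is free -> assigned | voices=[85 -]
Op 2: note_on(60): voice 1 is free -> assigned | voices=[85 60]
Op 3: note_on(61): all voices busy, STEAL voice 0 (pitch 85, oldest) -> assign | voices=[61 60]
Op 4: note_on(68): all voices busy, STEAL voice 1 (pitch 60, oldest) -> assign | voices=[61 68]
Op 5: note_on(70): all voices busy, STEAL voice 0 (pitch 61, oldest) -> assign | voices=[70 68]
Op 6: note_on(65): all voices busy, STEAL voice 1 (pitch 68, oldest) -> assign | voices=[70 65]
Op 7: note_on(73): all voices busy, STEAL voice 0 (pitch 70, oldest) -> assign | voices=[73 65]
Op 8: note_off(65): free voice 1 | voices=[73 -]
Op 9: note_on(77): voice 1 is free -> assigned | voices=[73 77]
Op 10: note_off(73): free voice 0 | voices=[- 77]

Answer: 85 60 61 68 70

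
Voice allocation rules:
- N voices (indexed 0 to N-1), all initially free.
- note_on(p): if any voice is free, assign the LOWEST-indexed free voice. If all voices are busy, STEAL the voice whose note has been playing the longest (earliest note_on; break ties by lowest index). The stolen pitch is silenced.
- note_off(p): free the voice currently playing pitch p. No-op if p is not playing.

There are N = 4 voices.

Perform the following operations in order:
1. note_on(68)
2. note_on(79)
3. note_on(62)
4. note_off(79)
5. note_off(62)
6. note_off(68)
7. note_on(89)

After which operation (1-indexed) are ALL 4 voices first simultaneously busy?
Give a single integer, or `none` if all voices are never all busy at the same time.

Op 1: note_on(68): voice 0 is free -> assigned | voices=[68 - - -]
Op 2: note_on(79): voice 1 is free -> assigned | voices=[68 79 - -]
Op 3: note_on(62): voice 2 is free -> assigned | voices=[68 79 62 -]
Op 4: note_off(79): free voice 1 | voices=[68 - 62 -]
Op 5: note_off(62): free voice 2 | voices=[68 - - -]
Op 6: note_off(68): free voice 0 | voices=[- - - -]
Op 7: note_on(89): voice 0 is free -> assigned | voices=[89 - - -]

Answer: none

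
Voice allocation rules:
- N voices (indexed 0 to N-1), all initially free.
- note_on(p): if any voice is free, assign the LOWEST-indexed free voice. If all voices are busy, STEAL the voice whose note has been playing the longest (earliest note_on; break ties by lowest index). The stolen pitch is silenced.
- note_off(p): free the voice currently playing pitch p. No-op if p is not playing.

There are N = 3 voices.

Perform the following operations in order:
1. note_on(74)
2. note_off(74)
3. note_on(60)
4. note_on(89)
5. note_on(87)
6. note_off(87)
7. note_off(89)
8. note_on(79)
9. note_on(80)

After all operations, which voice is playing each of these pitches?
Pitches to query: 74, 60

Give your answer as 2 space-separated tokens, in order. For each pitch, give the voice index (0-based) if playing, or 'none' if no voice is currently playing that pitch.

Answer: none 0

Derivation:
Op 1: note_on(74): voice 0 is free -> assigned | voices=[74 - -]
Op 2: note_off(74): free voice 0 | voices=[- - -]
Op 3: note_on(60): voice 0 is free -> assigned | voices=[60 - -]
Op 4: note_on(89): voice 1 is free -> assigned | voices=[60 89 -]
Op 5: note_on(87): voice 2 is free -> assigned | voices=[60 89 87]
Op 6: note_off(87): free voice 2 | voices=[60 89 -]
Op 7: note_off(89): free voice 1 | voices=[60 - -]
Op 8: note_on(79): voice 1 is free -> assigned | voices=[60 79 -]
Op 9: note_on(80): voice 2 is free -> assigned | voices=[60 79 80]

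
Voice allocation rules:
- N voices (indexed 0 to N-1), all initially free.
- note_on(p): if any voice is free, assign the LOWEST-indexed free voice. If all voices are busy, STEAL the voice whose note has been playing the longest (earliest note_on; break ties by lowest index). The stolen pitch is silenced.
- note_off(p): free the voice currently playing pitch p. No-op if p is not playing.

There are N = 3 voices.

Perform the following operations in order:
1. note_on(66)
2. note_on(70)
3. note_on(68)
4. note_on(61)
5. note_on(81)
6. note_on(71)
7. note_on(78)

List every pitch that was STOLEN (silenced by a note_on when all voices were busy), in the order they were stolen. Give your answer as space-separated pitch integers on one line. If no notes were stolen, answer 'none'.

Op 1: note_on(66): voice 0 is free -> assigned | voices=[66 - -]
Op 2: note_on(70): voice 1 is free -> assigned | voices=[66 70 -]
Op 3: note_on(68): voice 2 is free -> assigned | voices=[66 70 68]
Op 4: note_on(61): all voices busy, STEAL voice 0 (pitch 66, oldest) -> assign | voices=[61 70 68]
Op 5: note_on(81): all voices busy, STEAL voice 1 (pitch 70, oldest) -> assign | voices=[61 81 68]
Op 6: note_on(71): all voices busy, STEAL voice 2 (pitch 68, oldest) -> assign | voices=[61 81 71]
Op 7: note_on(78): all voices busy, STEAL voice 0 (pitch 61, oldest) -> assign | voices=[78 81 71]

Answer: 66 70 68 61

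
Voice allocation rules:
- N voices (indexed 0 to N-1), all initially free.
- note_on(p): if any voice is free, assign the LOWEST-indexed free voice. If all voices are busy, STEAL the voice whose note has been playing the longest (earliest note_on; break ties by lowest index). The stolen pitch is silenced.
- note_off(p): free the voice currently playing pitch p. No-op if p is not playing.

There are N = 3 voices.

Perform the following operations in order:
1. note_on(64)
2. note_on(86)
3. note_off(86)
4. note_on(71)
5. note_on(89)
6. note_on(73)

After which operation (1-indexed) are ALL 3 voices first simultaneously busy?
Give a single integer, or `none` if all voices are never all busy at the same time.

Op 1: note_on(64): voice 0 is free -> assigned | voices=[64 - -]
Op 2: note_on(86): voice 1 is free -> assigned | voices=[64 86 -]
Op 3: note_off(86): free voice 1 | voices=[64 - -]
Op 4: note_on(71): voice 1 is free -> assigned | voices=[64 71 -]
Op 5: note_on(89): voice 2 is free -> assigned | voices=[64 71 89]
Op 6: note_on(73): all voices busy, STEAL voice 0 (pitch 64, oldest) -> assign | voices=[73 71 89]

Answer: 5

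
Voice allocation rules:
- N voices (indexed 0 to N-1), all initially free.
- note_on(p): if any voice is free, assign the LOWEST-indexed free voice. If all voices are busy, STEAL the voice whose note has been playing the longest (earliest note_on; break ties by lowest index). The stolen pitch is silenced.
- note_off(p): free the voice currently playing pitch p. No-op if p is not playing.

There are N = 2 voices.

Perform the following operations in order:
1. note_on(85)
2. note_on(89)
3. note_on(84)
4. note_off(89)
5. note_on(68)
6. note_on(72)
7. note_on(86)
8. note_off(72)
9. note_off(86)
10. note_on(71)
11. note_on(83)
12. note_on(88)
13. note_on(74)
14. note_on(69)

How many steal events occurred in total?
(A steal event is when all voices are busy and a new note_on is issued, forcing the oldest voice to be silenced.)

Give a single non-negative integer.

Answer: 6

Derivation:
Op 1: note_on(85): voice 0 is free -> assigned | voices=[85 -]
Op 2: note_on(89): voice 1 is free -> assigned | voices=[85 89]
Op 3: note_on(84): all voices busy, STEAL voice 0 (pitch 85, oldest) -> assign | voices=[84 89]
Op 4: note_off(89): free voice 1 | voices=[84 -]
Op 5: note_on(68): voice 1 is free -> assigned | voices=[84 68]
Op 6: note_on(72): all voices busy, STEAL voice 0 (pitch 84, oldest) -> assign | voices=[72 68]
Op 7: note_on(86): all voices busy, STEAL voice 1 (pitch 68, oldest) -> assign | voices=[72 86]
Op 8: note_off(72): free voice 0 | voices=[- 86]
Op 9: note_off(86): free voice 1 | voices=[- -]
Op 10: note_on(71): voice 0 is free -> assigned | voices=[71 -]
Op 11: note_on(83): voice 1 is free -> assigned | voices=[71 83]
Op 12: note_on(88): all voices busy, STEAL voice 0 (pitch 71, oldest) -> assign | voices=[88 83]
Op 13: note_on(74): all voices busy, STEAL voice 1 (pitch 83, oldest) -> assign | voices=[88 74]
Op 14: note_on(69): all voices busy, STEAL voice 0 (pitch 88, oldest) -> assign | voices=[69 74]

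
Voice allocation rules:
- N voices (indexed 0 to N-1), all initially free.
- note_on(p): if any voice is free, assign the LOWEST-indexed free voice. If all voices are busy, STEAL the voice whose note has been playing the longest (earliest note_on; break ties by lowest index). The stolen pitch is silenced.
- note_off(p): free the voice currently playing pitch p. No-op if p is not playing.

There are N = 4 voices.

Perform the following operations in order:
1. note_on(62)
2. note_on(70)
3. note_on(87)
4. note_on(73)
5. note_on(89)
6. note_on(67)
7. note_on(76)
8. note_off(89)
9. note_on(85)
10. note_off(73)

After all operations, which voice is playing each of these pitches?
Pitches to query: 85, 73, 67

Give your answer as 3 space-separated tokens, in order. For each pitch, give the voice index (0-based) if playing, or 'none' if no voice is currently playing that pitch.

Op 1: note_on(62): voice 0 is free -> assigned | voices=[62 - - -]
Op 2: note_on(70): voice 1 is free -> assigned | voices=[62 70 - -]
Op 3: note_on(87): voice 2 is free -> assigned | voices=[62 70 87 -]
Op 4: note_on(73): voice 3 is free -> assigned | voices=[62 70 87 73]
Op 5: note_on(89): all voices busy, STEAL voice 0 (pitch 62, oldest) -> assign | voices=[89 70 87 73]
Op 6: note_on(67): all voices busy, STEAL voice 1 (pitch 70, oldest) -> assign | voices=[89 67 87 73]
Op 7: note_on(76): all voices busy, STEAL voice 2 (pitch 87, oldest) -> assign | voices=[89 67 76 73]
Op 8: note_off(89): free voice 0 | voices=[- 67 76 73]
Op 9: note_on(85): voice 0 is free -> assigned | voices=[85 67 76 73]
Op 10: note_off(73): free voice 3 | voices=[85 67 76 -]

Answer: 0 none 1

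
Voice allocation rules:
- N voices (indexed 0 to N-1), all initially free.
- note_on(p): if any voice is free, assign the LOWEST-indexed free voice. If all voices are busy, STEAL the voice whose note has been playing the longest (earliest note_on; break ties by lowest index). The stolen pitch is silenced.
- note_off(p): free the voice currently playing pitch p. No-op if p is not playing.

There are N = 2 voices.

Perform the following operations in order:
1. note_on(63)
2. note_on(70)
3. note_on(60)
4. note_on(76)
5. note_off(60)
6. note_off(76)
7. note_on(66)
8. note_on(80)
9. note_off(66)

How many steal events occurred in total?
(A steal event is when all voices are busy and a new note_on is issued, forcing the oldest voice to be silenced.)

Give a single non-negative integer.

Op 1: note_on(63): voice 0 is free -> assigned | voices=[63 -]
Op 2: note_on(70): voice 1 is free -> assigned | voices=[63 70]
Op 3: note_on(60): all voices busy, STEAL voice 0 (pitch 63, oldest) -> assign | voices=[60 70]
Op 4: note_on(76): all voices busy, STEAL voice 1 (pitch 70, oldest) -> assign | voices=[60 76]
Op 5: note_off(60): free voice 0 | voices=[- 76]
Op 6: note_off(76): free voice 1 | voices=[- -]
Op 7: note_on(66): voice 0 is free -> assigned | voices=[66 -]
Op 8: note_on(80): voice 1 is free -> assigned | voices=[66 80]
Op 9: note_off(66): free voice 0 | voices=[- 80]

Answer: 2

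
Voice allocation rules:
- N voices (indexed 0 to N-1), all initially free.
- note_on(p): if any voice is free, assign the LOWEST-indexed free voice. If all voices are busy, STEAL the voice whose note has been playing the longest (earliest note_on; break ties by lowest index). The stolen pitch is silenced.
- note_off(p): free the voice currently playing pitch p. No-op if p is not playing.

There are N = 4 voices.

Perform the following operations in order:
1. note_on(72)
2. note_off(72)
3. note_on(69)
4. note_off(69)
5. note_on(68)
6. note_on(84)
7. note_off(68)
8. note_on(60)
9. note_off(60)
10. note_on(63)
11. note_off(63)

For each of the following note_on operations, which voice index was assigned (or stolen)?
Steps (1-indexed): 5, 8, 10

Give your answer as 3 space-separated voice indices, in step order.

Op 1: note_on(72): voice 0 is free -> assigned | voices=[72 - - -]
Op 2: note_off(72): free voice 0 | voices=[- - - -]
Op 3: note_on(69): voice 0 is free -> assigned | voices=[69 - - -]
Op 4: note_off(69): free voice 0 | voices=[- - - -]
Op 5: note_on(68): voice 0 is free -> assigned | voices=[68 - - -]
Op 6: note_on(84): voice 1 is free -> assigned | voices=[68 84 - -]
Op 7: note_off(68): free voice 0 | voices=[- 84 - -]
Op 8: note_on(60): voice 0 is free -> assigned | voices=[60 84 - -]
Op 9: note_off(60): free voice 0 | voices=[- 84 - -]
Op 10: note_on(63): voice 0 is free -> assigned | voices=[63 84 - -]
Op 11: note_off(63): free voice 0 | voices=[- 84 - -]

Answer: 0 0 0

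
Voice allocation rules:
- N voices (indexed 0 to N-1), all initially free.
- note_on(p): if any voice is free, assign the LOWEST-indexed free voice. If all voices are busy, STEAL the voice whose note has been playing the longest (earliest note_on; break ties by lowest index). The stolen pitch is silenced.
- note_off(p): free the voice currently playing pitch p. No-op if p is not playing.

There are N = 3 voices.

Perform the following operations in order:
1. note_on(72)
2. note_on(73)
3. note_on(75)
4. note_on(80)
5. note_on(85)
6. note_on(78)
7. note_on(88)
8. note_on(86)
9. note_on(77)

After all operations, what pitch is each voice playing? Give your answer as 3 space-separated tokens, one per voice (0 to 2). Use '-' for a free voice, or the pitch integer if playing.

Op 1: note_on(72): voice 0 is free -> assigned | voices=[72 - -]
Op 2: note_on(73): voice 1 is free -> assigned | voices=[72 73 -]
Op 3: note_on(75): voice 2 is free -> assigned | voices=[72 73 75]
Op 4: note_on(80): all voices busy, STEAL voice 0 (pitch 72, oldest) -> assign | voices=[80 73 75]
Op 5: note_on(85): all voices busy, STEAL voice 1 (pitch 73, oldest) -> assign | voices=[80 85 75]
Op 6: note_on(78): all voices busy, STEAL voice 2 (pitch 75, oldest) -> assign | voices=[80 85 78]
Op 7: note_on(88): all voices busy, STEAL voice 0 (pitch 80, oldest) -> assign | voices=[88 85 78]
Op 8: note_on(86): all voices busy, STEAL voice 1 (pitch 85, oldest) -> assign | voices=[88 86 78]
Op 9: note_on(77): all voices busy, STEAL voice 2 (pitch 78, oldest) -> assign | voices=[88 86 77]

Answer: 88 86 77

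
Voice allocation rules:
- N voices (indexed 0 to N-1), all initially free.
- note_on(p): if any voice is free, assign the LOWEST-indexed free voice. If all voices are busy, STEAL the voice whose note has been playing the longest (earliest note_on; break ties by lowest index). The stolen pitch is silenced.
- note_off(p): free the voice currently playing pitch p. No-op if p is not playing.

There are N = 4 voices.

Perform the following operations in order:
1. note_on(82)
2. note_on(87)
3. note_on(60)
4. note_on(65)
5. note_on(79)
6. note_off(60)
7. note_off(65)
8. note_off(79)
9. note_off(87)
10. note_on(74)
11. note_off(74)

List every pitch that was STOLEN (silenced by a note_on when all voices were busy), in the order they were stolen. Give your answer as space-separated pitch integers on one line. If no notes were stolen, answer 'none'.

Answer: 82

Derivation:
Op 1: note_on(82): voice 0 is free -> assigned | voices=[82 - - -]
Op 2: note_on(87): voice 1 is free -> assigned | voices=[82 87 - -]
Op 3: note_on(60): voice 2 is free -> assigned | voices=[82 87 60 -]
Op 4: note_on(65): voice 3 is free -> assigned | voices=[82 87 60 65]
Op 5: note_on(79): all voices busy, STEAL voice 0 (pitch 82, oldest) -> assign | voices=[79 87 60 65]
Op 6: note_off(60): free voice 2 | voices=[79 87 - 65]
Op 7: note_off(65): free voice 3 | voices=[79 87 - -]
Op 8: note_off(79): free voice 0 | voices=[- 87 - -]
Op 9: note_off(87): free voice 1 | voices=[- - - -]
Op 10: note_on(74): voice 0 is free -> assigned | voices=[74 - - -]
Op 11: note_off(74): free voice 0 | voices=[- - - -]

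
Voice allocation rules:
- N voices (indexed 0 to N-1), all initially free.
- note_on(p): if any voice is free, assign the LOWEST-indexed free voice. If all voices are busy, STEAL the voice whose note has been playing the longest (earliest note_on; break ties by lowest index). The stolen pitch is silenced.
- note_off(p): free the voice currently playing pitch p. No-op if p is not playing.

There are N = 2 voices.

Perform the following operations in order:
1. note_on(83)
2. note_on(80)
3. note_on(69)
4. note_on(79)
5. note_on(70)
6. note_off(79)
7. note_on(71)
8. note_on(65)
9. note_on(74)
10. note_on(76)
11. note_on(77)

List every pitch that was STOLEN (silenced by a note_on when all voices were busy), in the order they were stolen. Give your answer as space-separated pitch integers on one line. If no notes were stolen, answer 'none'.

Op 1: note_on(83): voice 0 is free -> assigned | voices=[83 -]
Op 2: note_on(80): voice 1 is free -> assigned | voices=[83 80]
Op 3: note_on(69): all voices busy, STEAL voice 0 (pitch 83, oldest) -> assign | voices=[69 80]
Op 4: note_on(79): all voices busy, STEAL voice 1 (pitch 80, oldest) -> assign | voices=[69 79]
Op 5: note_on(70): all voices busy, STEAL voice 0 (pitch 69, oldest) -> assign | voices=[70 79]
Op 6: note_off(79): free voice 1 | voices=[70 -]
Op 7: note_on(71): voice 1 is free -> assigned | voices=[70 71]
Op 8: note_on(65): all voices busy, STEAL voice 0 (pitch 70, oldest) -> assign | voices=[65 71]
Op 9: note_on(74): all voices busy, STEAL voice 1 (pitch 71, oldest) -> assign | voices=[65 74]
Op 10: note_on(76): all voices busy, STEAL voice 0 (pitch 65, oldest) -> assign | voices=[76 74]
Op 11: note_on(77): all voices busy, STEAL voice 1 (pitch 74, oldest) -> assign | voices=[76 77]

Answer: 83 80 69 70 71 65 74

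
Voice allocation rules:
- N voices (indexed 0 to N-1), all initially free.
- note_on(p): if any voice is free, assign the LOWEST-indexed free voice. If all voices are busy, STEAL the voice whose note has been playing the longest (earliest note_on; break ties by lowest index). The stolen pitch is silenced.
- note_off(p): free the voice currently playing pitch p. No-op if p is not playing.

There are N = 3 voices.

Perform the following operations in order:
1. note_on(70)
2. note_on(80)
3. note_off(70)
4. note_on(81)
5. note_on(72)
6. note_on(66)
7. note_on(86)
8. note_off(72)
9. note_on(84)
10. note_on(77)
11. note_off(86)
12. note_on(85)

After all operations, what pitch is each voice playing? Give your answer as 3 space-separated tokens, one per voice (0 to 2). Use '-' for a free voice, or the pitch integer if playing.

Op 1: note_on(70): voice 0 is free -> assigned | voices=[70 - -]
Op 2: note_on(80): voice 1 is free -> assigned | voices=[70 80 -]
Op 3: note_off(70): free voice 0 | voices=[- 80 -]
Op 4: note_on(81): voice 0 is free -> assigned | voices=[81 80 -]
Op 5: note_on(72): voice 2 is free -> assigned | voices=[81 80 72]
Op 6: note_on(66): all voices busy, STEAL voice 1 (pitch 80, oldest) -> assign | voices=[81 66 72]
Op 7: note_on(86): all voices busy, STEAL voice 0 (pitch 81, oldest) -> assign | voices=[86 66 72]
Op 8: note_off(72): free voice 2 | voices=[86 66 -]
Op 9: note_on(84): voice 2 is free -> assigned | voices=[86 66 84]
Op 10: note_on(77): all voices busy, STEAL voice 1 (pitch 66, oldest) -> assign | voices=[86 77 84]
Op 11: note_off(86): free voice 0 | voices=[- 77 84]
Op 12: note_on(85): voice 0 is free -> assigned | voices=[85 77 84]

Answer: 85 77 84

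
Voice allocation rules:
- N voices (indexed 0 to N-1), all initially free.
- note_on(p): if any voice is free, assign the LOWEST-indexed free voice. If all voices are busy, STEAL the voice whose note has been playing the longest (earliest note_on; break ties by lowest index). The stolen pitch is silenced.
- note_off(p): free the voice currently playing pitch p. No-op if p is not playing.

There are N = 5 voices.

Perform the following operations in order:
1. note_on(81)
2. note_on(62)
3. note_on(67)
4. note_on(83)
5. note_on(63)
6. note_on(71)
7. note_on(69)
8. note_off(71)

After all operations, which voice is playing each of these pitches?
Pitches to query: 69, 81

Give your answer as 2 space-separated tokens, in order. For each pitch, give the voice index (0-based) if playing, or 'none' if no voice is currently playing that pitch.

Answer: 1 none

Derivation:
Op 1: note_on(81): voice 0 is free -> assigned | voices=[81 - - - -]
Op 2: note_on(62): voice 1 is free -> assigned | voices=[81 62 - - -]
Op 3: note_on(67): voice 2 is free -> assigned | voices=[81 62 67 - -]
Op 4: note_on(83): voice 3 is free -> assigned | voices=[81 62 67 83 -]
Op 5: note_on(63): voice 4 is free -> assigned | voices=[81 62 67 83 63]
Op 6: note_on(71): all voices busy, STEAL voice 0 (pitch 81, oldest) -> assign | voices=[71 62 67 83 63]
Op 7: note_on(69): all voices busy, STEAL voice 1 (pitch 62, oldest) -> assign | voices=[71 69 67 83 63]
Op 8: note_off(71): free voice 0 | voices=[- 69 67 83 63]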